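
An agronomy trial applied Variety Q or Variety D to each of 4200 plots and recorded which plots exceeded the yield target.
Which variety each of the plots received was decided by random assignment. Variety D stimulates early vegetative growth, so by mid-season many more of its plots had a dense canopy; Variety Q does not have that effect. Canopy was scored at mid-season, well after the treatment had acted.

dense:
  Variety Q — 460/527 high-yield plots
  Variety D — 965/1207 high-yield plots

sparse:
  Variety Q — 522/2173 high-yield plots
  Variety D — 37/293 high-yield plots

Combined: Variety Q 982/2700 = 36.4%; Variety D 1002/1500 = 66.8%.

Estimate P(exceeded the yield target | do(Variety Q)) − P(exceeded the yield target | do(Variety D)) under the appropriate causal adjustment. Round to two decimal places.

-0.30

The stratified and pooled comparisons disagree (Variety Q wins within each mid-season canopy; Variety D wins overall), so the answer turns on the causal role of mid-season canopy.
Stratifying would compare varietys among plots the varietys themselves sorted into mid-season canopy groups — a form of selection on an intermediate. The unconditioned pooled rates give the total causal effect.
The causal difference is the pooled difference: 0.364 − 0.668 = -0.304.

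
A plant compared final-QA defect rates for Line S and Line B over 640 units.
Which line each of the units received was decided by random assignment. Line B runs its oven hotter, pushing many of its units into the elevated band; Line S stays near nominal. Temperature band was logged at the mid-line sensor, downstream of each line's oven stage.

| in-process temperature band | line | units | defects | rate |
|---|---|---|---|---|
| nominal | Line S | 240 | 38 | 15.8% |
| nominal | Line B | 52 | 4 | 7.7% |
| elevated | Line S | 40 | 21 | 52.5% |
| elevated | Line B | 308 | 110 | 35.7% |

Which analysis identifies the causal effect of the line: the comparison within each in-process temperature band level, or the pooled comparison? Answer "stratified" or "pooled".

The distribution of in-process temperature band is itself part of what the line does — it is an intermediate outcome. Holding it fixed would remove that part of the effect; the total effect is the pooled difference.
Pooled: Line S 21.1% vs Line B 31.7%; Line S is lower overall.

pooled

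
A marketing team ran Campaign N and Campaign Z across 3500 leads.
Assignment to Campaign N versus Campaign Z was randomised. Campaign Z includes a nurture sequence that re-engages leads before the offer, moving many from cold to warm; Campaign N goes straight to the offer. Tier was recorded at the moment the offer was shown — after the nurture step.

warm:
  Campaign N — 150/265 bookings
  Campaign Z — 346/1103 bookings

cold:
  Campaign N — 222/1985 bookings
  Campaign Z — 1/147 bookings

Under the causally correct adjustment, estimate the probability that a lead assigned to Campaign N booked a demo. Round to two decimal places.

0.17

Campaign N is higher inside every engagement tier stratum but Campaign Z is higher in aggregate. Whether to stratify depends on how engagement tier relates to the campaign.
Engagement tier is recorded after the campaign and is itself shifted by it — it sits on the causal path from campaign to outcome. Conditioning on a mediator would strip out part of the effect we want; the pooled comparison gives the total causal effect.
So P(outcome | do(Campaign N)) is just the pooled rate for Campaign N: 372/2250 = 0.165.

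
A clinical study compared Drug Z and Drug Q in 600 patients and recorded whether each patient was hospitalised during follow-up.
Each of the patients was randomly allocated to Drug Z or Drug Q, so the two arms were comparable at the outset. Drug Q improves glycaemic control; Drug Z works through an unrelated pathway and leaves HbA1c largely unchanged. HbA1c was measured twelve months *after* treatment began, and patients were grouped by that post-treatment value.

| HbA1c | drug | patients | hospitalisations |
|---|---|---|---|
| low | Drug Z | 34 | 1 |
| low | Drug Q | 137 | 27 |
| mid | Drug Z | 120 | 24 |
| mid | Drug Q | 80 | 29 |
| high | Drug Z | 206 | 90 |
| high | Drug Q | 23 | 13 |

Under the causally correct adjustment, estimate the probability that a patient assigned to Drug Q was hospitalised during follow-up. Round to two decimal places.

The distribution of HbA1c is itself part of what the drug does — it is an intermediate outcome. Holding it fixed would remove that part of the effect; the total effect is the pooled difference.
So P(outcome | do(Drug Q)) is just the pooled rate for Drug Q: 69/240 = 0.287.

0.29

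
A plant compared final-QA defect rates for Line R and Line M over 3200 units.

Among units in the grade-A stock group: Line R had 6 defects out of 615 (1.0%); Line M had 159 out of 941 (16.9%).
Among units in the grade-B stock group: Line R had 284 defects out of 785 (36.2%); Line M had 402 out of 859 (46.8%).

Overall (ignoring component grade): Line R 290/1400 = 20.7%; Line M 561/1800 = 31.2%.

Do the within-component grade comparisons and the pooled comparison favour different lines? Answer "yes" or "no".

Within each component grade level (grade-A stock 1.0% vs 16.9%; grade-B stock 36.2% vs 46.8%), Line R has the lower rate every time. Pooled: 20.7% vs 31.2% — Line R has the lower rate overall. They agree.

no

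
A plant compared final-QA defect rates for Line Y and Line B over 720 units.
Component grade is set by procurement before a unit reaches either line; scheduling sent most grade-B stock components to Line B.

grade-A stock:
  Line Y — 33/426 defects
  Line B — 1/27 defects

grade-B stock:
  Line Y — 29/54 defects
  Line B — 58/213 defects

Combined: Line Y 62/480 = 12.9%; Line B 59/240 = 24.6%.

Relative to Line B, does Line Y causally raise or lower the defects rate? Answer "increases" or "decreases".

Line B is lower inside every component grade stratum but Line Y is lower in aggregate. Whether to stratify depends on how component grade relates to the line.
Since component grade is a pre-existing factor (not a product of the line) and it affects the outcome on its own, it is a confounder. The stratified rates, not the pooled rate, identify the causal effect.
Within each level — grade-A stock: 7.7% vs 3.7%; grade-B stock: 53.7% vs 27.2% — Line B is lower every time.

increases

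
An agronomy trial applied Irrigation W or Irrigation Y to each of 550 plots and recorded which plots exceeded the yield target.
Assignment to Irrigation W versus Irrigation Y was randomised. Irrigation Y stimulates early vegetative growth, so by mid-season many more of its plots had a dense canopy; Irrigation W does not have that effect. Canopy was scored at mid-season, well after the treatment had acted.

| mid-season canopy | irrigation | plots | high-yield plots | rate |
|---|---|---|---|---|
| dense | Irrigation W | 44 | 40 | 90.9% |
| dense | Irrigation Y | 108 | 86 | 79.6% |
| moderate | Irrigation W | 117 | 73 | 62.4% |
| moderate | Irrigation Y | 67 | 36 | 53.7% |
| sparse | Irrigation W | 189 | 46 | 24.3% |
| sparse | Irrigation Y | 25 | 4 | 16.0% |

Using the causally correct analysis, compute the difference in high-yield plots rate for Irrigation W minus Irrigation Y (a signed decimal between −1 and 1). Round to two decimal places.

-0.18

Irrigation W is higher inside every mid-season canopy stratum but Irrigation Y is higher in aggregate. Whether to stratify depends on how mid-season canopy relates to the irrigation.
Stratifying would compare irrigations among plots the irrigations themselves sorted into mid-season canopy groups — a form of selection on an intermediate. The unconditioned pooled rates give the total causal effect.
The causal difference is the pooled difference: 0.454 − 0.630 = -0.176.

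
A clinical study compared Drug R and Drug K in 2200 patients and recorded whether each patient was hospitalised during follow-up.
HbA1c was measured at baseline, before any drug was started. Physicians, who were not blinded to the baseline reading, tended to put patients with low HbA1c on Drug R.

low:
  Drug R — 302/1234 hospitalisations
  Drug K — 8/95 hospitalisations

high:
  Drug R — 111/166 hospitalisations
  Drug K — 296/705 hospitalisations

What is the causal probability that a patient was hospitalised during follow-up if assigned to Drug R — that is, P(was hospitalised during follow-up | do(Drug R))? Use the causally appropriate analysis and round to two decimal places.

HbA1c differs across drugs for reasons unrelated to any effect of the drug itself, and it separately predicts the outcome — a classic confounder. We must compare within HbA1c levels.
Standardising Drug R to the population HbA1c mix: 0.604·302/1234 + 0.396·111/166 = 0.413.

0.41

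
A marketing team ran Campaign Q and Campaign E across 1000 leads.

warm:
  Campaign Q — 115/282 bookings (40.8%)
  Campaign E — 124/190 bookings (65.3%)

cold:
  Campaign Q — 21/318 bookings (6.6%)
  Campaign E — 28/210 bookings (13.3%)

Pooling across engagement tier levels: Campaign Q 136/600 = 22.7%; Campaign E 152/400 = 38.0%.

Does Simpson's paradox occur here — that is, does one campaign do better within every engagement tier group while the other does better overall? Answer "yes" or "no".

Within each engagement tier level (warm 40.8% vs 65.3%; cold 6.6% vs 13.3%), Campaign E has the higher rate every time. Pooled: 22.7% vs 38.0% — Campaign E has the higher rate overall. They agree.

no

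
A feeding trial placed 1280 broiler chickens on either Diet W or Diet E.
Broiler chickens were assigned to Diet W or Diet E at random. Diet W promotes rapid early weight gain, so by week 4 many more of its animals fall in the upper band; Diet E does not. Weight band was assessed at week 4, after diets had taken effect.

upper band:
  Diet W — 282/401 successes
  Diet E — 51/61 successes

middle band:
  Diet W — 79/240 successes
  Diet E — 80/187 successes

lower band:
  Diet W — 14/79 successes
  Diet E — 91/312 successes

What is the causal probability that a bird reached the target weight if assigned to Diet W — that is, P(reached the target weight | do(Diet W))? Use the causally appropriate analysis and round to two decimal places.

0.52

Week-4 weight band lies on the pathway diet → week-4 weight band → outcome, so adjusting for it blocks the indirect effect. For the total causal effect of diet, use the unadjusted pooled rates.
So P(outcome | do(Diet W)) is just the pooled rate for Diet W: 375/720 = 0.521.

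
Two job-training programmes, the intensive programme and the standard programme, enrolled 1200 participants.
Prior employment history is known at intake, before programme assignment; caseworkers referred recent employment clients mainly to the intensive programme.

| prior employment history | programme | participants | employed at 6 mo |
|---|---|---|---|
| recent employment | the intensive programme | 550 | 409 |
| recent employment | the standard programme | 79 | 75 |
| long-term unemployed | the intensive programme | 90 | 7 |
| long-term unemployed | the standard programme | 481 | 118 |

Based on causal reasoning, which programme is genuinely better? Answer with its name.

The stratified and pooled comparisons disagree (the standard programme wins within each prior employment history; the intensive programme wins overall), so the answer turns on the causal role of prior employment history.
Prior employment history is set before the programme has any effect — it is not caused by the programme — and it independently drives the outcome. That makes it a confounder, so the causal comparison is within prior employment history levels.
Within each level — recent employment: 74.4% vs 94.9%; long-term unemployed: 7.8% vs 24.5% — the standard programme is higher every time.

the standard programme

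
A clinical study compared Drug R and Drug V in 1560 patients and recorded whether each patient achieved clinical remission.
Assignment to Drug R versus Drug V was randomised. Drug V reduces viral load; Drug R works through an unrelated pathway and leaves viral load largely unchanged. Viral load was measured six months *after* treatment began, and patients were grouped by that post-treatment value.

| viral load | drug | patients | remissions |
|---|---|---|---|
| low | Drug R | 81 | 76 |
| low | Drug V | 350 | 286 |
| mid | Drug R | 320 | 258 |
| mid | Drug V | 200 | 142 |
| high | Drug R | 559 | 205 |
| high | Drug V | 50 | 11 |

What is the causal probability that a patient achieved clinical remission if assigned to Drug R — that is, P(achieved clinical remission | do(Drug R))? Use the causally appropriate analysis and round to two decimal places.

0.56

Viral load lies on the pathway drug → viral load → outcome, so adjusting for it blocks the indirect effect. For the total causal effect of drug, use the unadjusted pooled rates.
So P(outcome | do(Drug R)) is just the pooled rate for Drug R: 539/960 = 0.561.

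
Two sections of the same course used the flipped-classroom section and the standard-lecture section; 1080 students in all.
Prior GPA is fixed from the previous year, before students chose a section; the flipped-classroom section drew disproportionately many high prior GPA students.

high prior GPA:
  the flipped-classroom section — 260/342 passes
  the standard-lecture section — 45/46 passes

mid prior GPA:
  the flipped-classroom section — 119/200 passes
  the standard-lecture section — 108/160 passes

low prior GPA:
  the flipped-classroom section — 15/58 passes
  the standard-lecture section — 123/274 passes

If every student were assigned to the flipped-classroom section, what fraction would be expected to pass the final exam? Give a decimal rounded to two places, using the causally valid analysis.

Prior GPA band differs across teaching methods for reasons unrelated to any effect of the teaching method itself, and it separately predicts the outcome — a classic confounder. We must compare within prior GPA band levels.
Standardising the flipped-classroom section to the population prior GPA band mix: 0.359·260/342 + 0.333·119/200 + 0.307·15/58 = 0.551.

0.55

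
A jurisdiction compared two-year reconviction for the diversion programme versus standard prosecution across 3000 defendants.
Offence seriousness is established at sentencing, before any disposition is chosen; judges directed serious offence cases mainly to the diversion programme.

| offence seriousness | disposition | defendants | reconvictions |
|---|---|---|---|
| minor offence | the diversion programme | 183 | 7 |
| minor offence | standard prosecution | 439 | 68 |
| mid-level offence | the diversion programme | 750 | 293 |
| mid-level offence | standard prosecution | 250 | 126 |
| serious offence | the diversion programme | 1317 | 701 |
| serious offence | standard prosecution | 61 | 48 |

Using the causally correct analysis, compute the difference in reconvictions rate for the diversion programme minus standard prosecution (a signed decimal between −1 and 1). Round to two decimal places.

Here offence seriousness is a common cause — it drives both which disposition a case falls under and the outcome. The crude comparison mixes populations; the stratum-specific rates are the causally relevant ones.
Adjusting over the population distribution of offence seriousness: 0.207·(0.038−0.155) + 0.333·(0.391−0.504) + 0.459·(0.532−0.787) = -0.179.

-0.18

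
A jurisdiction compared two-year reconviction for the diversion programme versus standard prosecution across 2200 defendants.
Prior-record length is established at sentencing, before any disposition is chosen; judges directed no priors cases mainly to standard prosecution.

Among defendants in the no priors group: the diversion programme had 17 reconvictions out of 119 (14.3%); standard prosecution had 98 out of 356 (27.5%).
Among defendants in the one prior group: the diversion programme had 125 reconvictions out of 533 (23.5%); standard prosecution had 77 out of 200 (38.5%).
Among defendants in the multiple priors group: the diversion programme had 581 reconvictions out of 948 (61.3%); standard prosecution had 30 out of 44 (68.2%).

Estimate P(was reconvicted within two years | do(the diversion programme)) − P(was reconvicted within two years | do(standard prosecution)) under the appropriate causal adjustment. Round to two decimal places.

Within every prior-record length level the diversion programme has the lower rate, yet pooled standard prosecution does — Simpson's reversal.
Prior-record length is set before the disposition has any effect — it is not caused by the disposition — and it independently drives the outcome. That makes it a confounder, so the causal comparison is within prior-record length levels.
Adjusting over the population distribution of prior-record length: 0.216·(0.143−0.275) + 0.333·(0.235−0.385) + 0.451·(0.613−0.682) = -0.110.

-0.11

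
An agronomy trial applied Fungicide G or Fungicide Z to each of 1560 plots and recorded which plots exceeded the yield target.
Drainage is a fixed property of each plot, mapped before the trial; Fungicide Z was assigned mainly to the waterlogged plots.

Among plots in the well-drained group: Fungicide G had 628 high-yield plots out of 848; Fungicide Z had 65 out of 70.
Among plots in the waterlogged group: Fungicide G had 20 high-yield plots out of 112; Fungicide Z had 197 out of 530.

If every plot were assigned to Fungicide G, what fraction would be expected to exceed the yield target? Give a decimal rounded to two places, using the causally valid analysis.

Within every field drainage level Fungicide Z has the higher rate, yet pooled Fungicide G does — Simpson's reversal.
Field drainage satisfies the back-door criterion: it is not a descendant of the fungicide, and it blocks the spurious path from fungicide to outcome. Adjusting for it (i.e., using the within-field drainage rates) gives the causal effect.
Standardising Fungicide G to the population field drainage mix: 0.588·628/848 + 0.412·20/112 = 0.509.

0.51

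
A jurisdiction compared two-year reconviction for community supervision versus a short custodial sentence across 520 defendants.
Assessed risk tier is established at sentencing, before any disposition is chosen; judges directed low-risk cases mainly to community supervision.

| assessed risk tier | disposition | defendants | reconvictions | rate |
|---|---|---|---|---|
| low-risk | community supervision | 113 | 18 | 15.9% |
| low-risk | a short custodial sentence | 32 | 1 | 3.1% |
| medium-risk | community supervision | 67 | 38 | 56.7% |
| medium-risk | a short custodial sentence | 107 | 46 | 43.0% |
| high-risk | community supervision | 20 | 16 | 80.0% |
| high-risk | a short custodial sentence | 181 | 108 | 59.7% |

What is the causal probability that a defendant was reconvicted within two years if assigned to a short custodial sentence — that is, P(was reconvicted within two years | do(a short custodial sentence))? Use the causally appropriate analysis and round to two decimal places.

0.38

The assessed risk tier-specific comparison favours a short custodial sentence throughout, but the pooled figures favour community supervision. The question is whether to condition on assessed risk tier.
Here assessed risk tier is a common cause — it drives both which disposition a case falls under and the outcome. The crude comparison mixes populations; the stratum-specific rates are the causally relevant ones.
Standardising a short custodial sentence to the population assessed risk tier mix: 0.279·1/32 + 0.335·46/107 + 0.387·108/181 = 0.383.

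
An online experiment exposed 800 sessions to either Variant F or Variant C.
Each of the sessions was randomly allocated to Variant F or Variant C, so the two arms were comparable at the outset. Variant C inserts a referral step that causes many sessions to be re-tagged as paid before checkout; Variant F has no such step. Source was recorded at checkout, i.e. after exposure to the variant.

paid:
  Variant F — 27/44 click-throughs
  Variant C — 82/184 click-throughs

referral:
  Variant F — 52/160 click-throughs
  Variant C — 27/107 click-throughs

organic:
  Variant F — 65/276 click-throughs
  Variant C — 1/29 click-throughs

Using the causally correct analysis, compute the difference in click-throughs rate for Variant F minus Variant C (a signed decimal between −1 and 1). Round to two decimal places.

-0.04

The traffic source-specific comparison favours Variant F throughout, but the pooled figures favour Variant C. The question is whether to condition on traffic source.
Traffic source is downstream of the variant. One should not condition on a consequence of treatment, so the overall rates are the right comparison.
The causal difference is the pooled difference: 0.300 − 0.344 = -0.044.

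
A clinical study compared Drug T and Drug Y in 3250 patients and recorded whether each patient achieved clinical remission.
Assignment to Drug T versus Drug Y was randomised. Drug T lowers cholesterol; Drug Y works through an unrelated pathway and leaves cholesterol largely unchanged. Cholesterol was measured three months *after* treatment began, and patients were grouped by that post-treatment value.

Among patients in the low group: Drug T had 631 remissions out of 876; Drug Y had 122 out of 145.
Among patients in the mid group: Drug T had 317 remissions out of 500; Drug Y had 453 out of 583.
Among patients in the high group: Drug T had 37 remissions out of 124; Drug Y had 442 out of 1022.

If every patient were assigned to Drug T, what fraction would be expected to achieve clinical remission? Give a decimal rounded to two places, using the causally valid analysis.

Cholesterol is recorded after the drug and is itself shifted by it — it sits on the causal path from drug to outcome. Conditioning on a mediator would strip out part of the effect we want; the pooled comparison gives the total causal effect.
So P(outcome | do(Drug T)) is just the pooled rate for Drug T: 985/1500 = 0.657.

0.66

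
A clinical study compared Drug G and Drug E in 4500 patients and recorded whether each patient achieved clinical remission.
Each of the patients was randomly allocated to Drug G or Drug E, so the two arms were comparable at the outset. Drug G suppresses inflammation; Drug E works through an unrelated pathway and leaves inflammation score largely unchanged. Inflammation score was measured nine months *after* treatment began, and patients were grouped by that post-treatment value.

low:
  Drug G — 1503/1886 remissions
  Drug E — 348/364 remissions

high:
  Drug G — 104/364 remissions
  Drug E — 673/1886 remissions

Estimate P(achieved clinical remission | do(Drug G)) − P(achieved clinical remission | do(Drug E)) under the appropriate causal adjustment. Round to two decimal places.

+0.26

Drug E is higher inside every inflammation score stratum but Drug G is higher in aggregate. Whether to stratify depends on how inflammation score relates to the drug.
Inflammation score lies on the pathway drug → inflammation score → outcome, so adjusting for it blocks the indirect effect. For the total causal effect of drug, use the unadjusted pooled rates.
The causal difference is the pooled difference: 0.714 − 0.454 = +0.260.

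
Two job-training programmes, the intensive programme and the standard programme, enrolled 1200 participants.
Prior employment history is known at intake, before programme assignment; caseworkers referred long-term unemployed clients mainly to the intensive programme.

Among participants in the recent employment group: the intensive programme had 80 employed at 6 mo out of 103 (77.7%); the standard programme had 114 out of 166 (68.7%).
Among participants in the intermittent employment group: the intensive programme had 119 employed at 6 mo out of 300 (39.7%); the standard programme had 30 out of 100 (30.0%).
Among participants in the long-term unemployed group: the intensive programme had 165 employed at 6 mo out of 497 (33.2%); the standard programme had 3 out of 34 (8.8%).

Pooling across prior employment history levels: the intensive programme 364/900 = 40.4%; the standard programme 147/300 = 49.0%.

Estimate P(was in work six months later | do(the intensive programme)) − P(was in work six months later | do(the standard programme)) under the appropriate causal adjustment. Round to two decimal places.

Within every prior employment history level the intensive programme has the higher rate, yet pooled the standard programme does — Simpson's reversal.
Prior employment history is set before the programme has any effect — it is not caused by the programme — and it independently drives the outcome. That makes it a confounder, so the causal comparison is within prior employment history levels.
Adjusting over the population distribution of prior employment history: 0.224·(0.777−0.687) + 0.333·(0.397−0.300) + 0.443·(0.332−0.088) = +0.160.

+0.16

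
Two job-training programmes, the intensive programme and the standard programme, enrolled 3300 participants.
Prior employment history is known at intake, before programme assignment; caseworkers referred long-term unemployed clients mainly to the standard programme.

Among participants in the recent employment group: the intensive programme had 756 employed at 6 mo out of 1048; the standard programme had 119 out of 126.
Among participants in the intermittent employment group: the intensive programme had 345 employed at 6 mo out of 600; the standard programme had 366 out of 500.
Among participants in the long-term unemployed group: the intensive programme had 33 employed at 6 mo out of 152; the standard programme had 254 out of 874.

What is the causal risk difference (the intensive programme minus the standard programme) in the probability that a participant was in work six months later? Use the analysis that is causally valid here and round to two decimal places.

Nothing the programme does changes prior employment history; the imbalance is an allocation artefact. With prior employment history also predicting the outcome, the pooled figure is confounded, and the within-stratum comparison is the causal one.
Adjusting over the population distribution of prior employment history: 0.356·(0.721−0.944) + 0.333·(0.575−0.732) + 0.311·(0.217−0.291) = -0.155.

-0.15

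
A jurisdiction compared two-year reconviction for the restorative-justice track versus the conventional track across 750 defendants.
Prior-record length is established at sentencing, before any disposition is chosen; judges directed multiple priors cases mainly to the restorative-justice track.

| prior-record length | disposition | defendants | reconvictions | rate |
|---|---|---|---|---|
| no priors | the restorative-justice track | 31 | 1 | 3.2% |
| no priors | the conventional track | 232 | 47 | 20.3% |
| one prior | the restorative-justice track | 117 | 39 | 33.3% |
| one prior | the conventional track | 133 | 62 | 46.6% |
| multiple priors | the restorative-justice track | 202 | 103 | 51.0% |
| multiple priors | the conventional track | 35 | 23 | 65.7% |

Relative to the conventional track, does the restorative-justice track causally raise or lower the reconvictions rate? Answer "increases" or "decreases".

Prior-record length satisfies the back-door criterion: it is not a descendant of the disposition, and it blocks the spurious path from disposition to outcome. Adjusting for it (i.e., using the within-prior-record length rates) gives the causal effect.
Within each level — no priors: 3.2% vs 20.3%; one prior: 33.3% vs 46.6%; multiple priors: 51.0% vs 65.7% — the restorative-justice track is lower every time.

decreases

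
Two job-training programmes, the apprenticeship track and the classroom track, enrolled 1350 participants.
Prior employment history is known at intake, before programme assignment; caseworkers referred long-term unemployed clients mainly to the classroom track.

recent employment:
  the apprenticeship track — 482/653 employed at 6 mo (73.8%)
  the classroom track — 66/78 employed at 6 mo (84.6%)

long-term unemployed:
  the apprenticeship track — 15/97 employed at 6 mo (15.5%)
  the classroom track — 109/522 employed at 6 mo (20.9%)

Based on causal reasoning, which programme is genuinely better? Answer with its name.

the classroom track is higher inside every prior employment history stratum but the apprenticeship track is higher in aggregate. Whether to stratify depends on how prior employment history relates to the programme.
Nothing the programme does changes prior employment history; the imbalance is an allocation artefact. With prior employment history also predicting the outcome, the pooled figure is confounded, and the within-stratum comparison is the causal one.
Within each level — recent employment: 73.8% vs 84.6%; long-term unemployed: 15.5% vs 20.9% — the classroom track is higher every time.

the classroom track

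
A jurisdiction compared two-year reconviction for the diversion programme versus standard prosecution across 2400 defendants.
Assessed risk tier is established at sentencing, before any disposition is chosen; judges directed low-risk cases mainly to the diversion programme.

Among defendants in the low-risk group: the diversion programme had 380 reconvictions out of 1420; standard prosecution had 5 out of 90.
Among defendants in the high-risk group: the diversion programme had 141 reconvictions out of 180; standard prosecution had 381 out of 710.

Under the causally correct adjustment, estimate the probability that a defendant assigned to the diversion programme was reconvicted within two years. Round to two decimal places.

Within every assessed risk tier level standard prosecution has the lower rate, yet pooled the diversion programme does — Simpson's reversal.
Assessed risk tier differs across dispositions for reasons unrelated to any effect of the disposition itself, and it separately predicts the outcome — a classic confounder. We must compare within assessed risk tier levels.
Standardising the diversion programme to the population assessed risk tier mix: 0.629·380/1420 + 0.371·141/180 = 0.459.

0.46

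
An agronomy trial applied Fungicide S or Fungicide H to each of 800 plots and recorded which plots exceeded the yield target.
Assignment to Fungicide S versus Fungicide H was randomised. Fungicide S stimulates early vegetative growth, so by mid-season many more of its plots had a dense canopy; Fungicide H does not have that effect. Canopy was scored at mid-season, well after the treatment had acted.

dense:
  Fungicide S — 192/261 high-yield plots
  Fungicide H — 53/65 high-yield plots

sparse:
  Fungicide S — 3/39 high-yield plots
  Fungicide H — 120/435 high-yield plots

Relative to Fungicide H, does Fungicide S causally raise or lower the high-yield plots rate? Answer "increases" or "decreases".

increases

Mid-season canopy here is a post-treatment variable shaped by the fungicide; conditioning on it would introduce bias rather than remove it. The overall comparison is the causal one.
Pooled: Fungicide S 65.0% vs Fungicide H 34.6%; Fungicide S is higher overall.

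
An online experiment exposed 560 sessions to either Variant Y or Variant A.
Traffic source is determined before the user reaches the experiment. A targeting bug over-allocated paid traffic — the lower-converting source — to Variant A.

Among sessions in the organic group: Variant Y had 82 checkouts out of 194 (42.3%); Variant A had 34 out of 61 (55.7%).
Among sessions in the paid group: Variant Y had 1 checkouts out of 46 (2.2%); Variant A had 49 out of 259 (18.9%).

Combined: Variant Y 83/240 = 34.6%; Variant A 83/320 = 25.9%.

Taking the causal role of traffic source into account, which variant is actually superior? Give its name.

Variant A

Since traffic source is a pre-existing factor (not a product of the variant) and it affects the outcome on its own, it is a confounder. The stratified rates, not the pooled rate, identify the causal effect.
Within each level — organic: 42.3% vs 55.7%; paid: 2.2% vs 18.9% — Variant A is higher every time.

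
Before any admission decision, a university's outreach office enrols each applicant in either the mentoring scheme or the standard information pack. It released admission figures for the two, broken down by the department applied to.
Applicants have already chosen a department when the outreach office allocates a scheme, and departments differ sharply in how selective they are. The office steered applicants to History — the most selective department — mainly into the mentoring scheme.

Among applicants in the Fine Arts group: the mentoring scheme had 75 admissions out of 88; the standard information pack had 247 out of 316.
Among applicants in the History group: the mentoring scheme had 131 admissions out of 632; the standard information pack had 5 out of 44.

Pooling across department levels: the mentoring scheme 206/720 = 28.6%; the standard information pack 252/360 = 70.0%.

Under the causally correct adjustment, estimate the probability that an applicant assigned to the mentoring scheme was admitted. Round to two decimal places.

0.45

Department differs across outreach schemes for reasons unrelated to any effect of the outreach scheme itself, and it separately predicts the outcome — a classic confounder. We must compare within department levels.
Standardising the mentoring scheme to the population department mix: 0.374·75/88 + 0.626·131/632 = 0.449.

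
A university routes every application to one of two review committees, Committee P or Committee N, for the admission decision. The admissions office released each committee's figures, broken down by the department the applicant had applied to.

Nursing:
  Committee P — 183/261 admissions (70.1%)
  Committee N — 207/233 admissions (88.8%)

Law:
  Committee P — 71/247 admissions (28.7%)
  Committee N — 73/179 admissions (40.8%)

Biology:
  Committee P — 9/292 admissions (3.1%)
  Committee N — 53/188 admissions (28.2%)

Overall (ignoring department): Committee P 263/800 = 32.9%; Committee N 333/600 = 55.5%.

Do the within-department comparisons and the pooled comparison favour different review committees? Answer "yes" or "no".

Within each department level (Nursing 70.1% vs 88.8%; Law 28.7% vs 40.8%; Biology 3.1% vs 28.2%), Committee N has the higher rate every time. Pooled: 32.9% vs 55.5% — Committee N has the higher rate overall. They agree.

no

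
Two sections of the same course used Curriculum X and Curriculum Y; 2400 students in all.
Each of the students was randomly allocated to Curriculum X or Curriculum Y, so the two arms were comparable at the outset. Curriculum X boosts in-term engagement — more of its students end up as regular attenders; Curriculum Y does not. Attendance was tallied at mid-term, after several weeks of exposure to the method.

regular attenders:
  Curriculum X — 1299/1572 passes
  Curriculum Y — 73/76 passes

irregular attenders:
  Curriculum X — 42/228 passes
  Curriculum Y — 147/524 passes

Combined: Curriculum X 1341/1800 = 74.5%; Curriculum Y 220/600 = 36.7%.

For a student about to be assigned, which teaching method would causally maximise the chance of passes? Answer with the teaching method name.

The mid-term attendance-specific comparison favours Curriculum Y throughout, but the pooled figures favour Curriculum X. The question is whether to condition on mid-term attendance.
Because the teaching method influences mid-term attendance, mid-term attendance is a post-treatment mediator, not a confounder. Stratifying on it would bias the estimate; the causal effect is the crude pooled difference.
Pooled: Curriculum X 74.5% vs Curriculum Y 36.7%; Curriculum X is higher overall.

Curriculum X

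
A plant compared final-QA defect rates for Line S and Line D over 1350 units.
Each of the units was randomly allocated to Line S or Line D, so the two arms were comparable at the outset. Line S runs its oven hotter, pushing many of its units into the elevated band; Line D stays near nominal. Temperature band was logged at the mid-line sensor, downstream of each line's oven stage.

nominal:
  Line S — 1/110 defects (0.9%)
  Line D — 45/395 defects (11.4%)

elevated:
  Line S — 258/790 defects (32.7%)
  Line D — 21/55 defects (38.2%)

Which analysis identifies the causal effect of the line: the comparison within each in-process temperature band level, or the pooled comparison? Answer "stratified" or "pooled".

Because the line influences in-process temperature band, in-process temperature band is a post-treatment mediator, not a confounder. Stratifying on it would bias the estimate; the causal effect is the crude pooled difference.
Pooled: Line S 28.8% vs Line D 14.7%; Line D is lower overall.

pooled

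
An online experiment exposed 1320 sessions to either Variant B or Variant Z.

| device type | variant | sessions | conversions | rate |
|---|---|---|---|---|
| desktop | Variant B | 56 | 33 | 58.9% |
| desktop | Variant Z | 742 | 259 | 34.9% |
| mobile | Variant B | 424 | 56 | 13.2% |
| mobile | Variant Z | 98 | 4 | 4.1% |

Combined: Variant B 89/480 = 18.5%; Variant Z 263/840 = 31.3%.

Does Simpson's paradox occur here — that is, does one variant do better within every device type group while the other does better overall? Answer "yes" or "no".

yes

Within each device type level (desktop 58.9% vs 34.9%; mobile 13.2% vs 4.1%), Variant B has the higher rate every time. Pooled: 18.5% vs 31.3% — Variant Z has the higher rate overall. The two comparisons disagree.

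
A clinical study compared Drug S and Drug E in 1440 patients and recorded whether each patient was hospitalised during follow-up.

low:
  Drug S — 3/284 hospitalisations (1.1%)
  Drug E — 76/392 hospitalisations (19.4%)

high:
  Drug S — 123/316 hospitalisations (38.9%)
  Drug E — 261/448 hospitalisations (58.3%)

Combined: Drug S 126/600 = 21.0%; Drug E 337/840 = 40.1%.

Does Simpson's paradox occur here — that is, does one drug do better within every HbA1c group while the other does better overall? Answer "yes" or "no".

no

Within each HbA1c level (low 1.1% vs 19.4%; high 38.9% vs 58.3%), Drug S has the lower rate every time. Pooled: 21.0% vs 40.1% — Drug S has the lower rate overall. They agree.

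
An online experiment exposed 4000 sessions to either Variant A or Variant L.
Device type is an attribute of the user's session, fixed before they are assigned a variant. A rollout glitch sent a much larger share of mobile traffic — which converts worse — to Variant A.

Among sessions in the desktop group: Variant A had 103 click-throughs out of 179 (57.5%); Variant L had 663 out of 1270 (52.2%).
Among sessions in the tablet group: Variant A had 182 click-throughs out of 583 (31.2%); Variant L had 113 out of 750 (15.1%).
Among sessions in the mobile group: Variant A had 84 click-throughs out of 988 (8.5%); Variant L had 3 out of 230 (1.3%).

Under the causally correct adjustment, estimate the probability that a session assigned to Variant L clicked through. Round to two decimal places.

0.24

Since device type is a pre-existing factor (not a product of the variant) and it affects the outcome on its own, it is a confounder. The stratified rates, not the pooled rate, identify the causal effect.
Standardising Variant L to the population device type mix: 0.362·663/1270 + 0.333·113/750 + 0.304·3/230 = 0.243.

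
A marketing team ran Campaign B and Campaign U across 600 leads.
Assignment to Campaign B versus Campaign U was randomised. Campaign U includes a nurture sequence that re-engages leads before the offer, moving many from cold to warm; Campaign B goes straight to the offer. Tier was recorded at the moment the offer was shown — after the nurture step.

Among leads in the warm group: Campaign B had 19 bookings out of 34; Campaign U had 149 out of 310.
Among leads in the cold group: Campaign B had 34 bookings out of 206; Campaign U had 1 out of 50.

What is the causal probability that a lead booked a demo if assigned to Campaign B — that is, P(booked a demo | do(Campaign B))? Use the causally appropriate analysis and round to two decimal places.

The stratified and pooled comparisons disagree (Campaign B wins within each engagement tier; Campaign U wins overall), so the answer turns on the causal role of engagement tier.
Engagement tier is recorded after the campaign and is itself shifted by it — it sits on the causal path from campaign to outcome. Conditioning on a mediator would strip out part of the effect we want; the pooled comparison gives the total causal effect.
So P(outcome | do(Campaign B)) is just the pooled rate for Campaign B: 53/240 = 0.221.

0.22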